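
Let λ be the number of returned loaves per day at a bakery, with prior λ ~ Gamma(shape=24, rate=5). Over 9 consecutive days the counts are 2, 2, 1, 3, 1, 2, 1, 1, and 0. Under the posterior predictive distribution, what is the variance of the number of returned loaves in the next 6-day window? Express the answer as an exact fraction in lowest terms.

Total count: 2 + 2 + 1 + 3 + 1 + 2 + 1 + 1 + 0 = 13.
Total exposure: 9 days.
Posterior: α' = 24 + 13 = 37, β' = 5 + 9 = 14.
The posterior predictive for a window of length T is Negative Binomial with variance T·α'·(β'+T)/β'² = 6·37·20/196 = 1110/49.

1110/49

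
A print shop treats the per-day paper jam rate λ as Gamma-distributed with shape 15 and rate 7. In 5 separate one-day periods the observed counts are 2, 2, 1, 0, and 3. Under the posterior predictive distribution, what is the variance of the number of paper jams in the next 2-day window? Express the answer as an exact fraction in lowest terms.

161/36

Total count: 2 + 2 + 1 + 0 + 3 = 8.
Total exposure: 5 days.
Gamma(α, β) with Poisson data over total exposure Σt gives posterior Gamma(α+Σx, β+Σt) = Gamma(23, 12).
The posterior predictive for a window of length T is Negative Binomial with variance T·α'·(β'+T)/β'² = 2·23·14/144 = 161/36.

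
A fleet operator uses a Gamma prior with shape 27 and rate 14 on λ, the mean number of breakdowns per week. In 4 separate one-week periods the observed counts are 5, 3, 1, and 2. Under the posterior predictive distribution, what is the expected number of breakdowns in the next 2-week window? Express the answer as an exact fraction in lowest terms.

Total count: 5 + 3 + 1 + 2 = 11.
Total exposure: 4 weeks.
Posterior: α' = 27 + 11 = 38, β' = 14 + 4 = 18.
Predictive mean over a 2-week window = T·E[λ|data] = 2·38/18 = 38/9.

38/9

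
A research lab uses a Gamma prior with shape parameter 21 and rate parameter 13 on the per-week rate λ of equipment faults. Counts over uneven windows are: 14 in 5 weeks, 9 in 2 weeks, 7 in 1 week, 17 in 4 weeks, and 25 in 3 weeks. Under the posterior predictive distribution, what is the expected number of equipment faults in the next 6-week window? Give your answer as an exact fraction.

279/14

Total count: 14 + 9 + 7 + 17 + 25 = 72.
Total exposure: 5 + 2 + 1 + 4 + 3 = 15 weeks.
Gamma(α, β) with Poisson data over total exposure Σt gives posterior Gamma(α+Σx, β+Σt) = Gamma(93, 28).
Predictive mean over a 6-week window = T·E[λ|data] = 6·93/28 = 279/14.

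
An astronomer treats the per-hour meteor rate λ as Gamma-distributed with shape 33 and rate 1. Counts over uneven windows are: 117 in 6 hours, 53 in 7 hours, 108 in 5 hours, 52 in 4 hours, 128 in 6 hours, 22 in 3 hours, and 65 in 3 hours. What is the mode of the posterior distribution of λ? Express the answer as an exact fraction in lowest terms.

577/35

Total count: 117 + 53 + 108 + 52 + 128 + 22 + 65 = 545.
Total exposure: 6 + 7 + 5 + 4 + 6 + 3 + 3 = 34 hours.
Posterior: α' = 33 + 545 = 578, β' = 1 + 34 = 35.
Posterior mode = (α'−1)/β' = 577/35.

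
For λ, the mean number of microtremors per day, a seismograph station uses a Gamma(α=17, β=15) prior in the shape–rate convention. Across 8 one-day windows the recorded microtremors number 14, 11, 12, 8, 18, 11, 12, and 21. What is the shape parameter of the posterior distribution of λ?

124

Total count: 14 + 11 + 12 + 8 + 18 + 11 + 12 + 21 = 107.
Total exposure: 8 days.
The Gamma prior is conjugate for the Poisson rate, so λ | data ~ Gamma(17+107, 15+8) = Gamma(124, 23).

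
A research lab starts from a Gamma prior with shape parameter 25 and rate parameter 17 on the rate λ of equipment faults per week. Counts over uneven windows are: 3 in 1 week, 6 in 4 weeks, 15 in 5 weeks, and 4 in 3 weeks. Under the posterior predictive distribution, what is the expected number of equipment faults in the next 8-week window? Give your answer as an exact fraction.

212/15

Total count: 3 + 6 + 15 + 4 = 28.
Total exposure: 1 + 4 + 5 + 3 = 13 weeks.
By Gamma–Poisson conjugacy, the posterior is Gamma(α + Σx, β + Σt) = Gamma(25 + 28, 17 + 13) = Gamma(53, 30).
Predictive mean over an 8-week window = T·E[λ|data] = 8·53/30 = 212/15.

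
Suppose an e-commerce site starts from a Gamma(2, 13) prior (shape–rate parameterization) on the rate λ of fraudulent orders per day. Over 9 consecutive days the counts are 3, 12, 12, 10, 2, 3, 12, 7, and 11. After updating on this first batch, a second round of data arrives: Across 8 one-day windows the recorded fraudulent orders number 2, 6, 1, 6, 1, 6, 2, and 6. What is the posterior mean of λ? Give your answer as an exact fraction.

52/15

Total count: 3 + 12 + 12 + 10 + 2 + 3 + 12 + 7 + 11 = 72.
Total exposure: 9 days.
After the first batch: Gamma(2 + 72, 13 + 9) = Gamma(74, 22).
Total count: 2 + 6 + 1 + 6 + 1 + 6 + 2 + 6 = 30.
Total exposure: 8 days.
After the second batch: Gamma(74 + 30, 22 + 8) = Gamma(104, 30).
Posterior mean = α'/β' = 104/30 = 52/15.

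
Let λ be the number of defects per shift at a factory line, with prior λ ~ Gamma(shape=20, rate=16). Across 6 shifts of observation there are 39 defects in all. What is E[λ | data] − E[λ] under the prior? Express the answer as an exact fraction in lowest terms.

63/44

Total count 39 over total exposure 6 shifts.
By Gamma–Poisson conjugacy, the posterior is Gamma(α + Σx, β + Σt) = Gamma(20 + 39, 16 + 6) = Gamma(59, 22).
Posterior mean = 59/22 = 59/22; prior mean = 20/16 = 5/4. Difference = 59/22 − 5/4 = 63/44.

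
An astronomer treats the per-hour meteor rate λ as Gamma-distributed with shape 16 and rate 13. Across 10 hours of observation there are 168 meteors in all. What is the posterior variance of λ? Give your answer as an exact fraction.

8/23

Total count 168 over total exposure 10 hours.
Gamma(α, β) with Poisson data over total exposure Σt gives posterior Gamma(α+Σx, β+Σt) = Gamma(184, 23).
Posterior variance = α'/β'² = 184/529 = 8/23.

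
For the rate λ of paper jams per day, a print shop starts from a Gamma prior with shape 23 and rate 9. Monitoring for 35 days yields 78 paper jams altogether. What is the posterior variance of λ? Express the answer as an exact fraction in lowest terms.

101/1936

Total count 78 over total exposure 35 days.
The Gamma prior is conjugate for the Poisson rate, so λ | data ~ Gamma(23+78, 9+35) = Gamma(101, 44).
Posterior variance = α'/β'² = 101/1936.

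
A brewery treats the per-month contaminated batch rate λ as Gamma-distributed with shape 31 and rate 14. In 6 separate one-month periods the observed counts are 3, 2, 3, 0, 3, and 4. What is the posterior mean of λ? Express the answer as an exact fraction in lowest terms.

Total count: 3 + 2 + 3 + 0 + 3 + 4 = 15.
Total exposure: 6 months.
By Gamma–Poisson conjugacy, the posterior is Gamma(α + Σx, β + Σt) = Gamma(31 + 15, 14 + 6) = Gamma(46, 20).
Posterior mean = α'/β' = 46/20 = 23/10.

23/10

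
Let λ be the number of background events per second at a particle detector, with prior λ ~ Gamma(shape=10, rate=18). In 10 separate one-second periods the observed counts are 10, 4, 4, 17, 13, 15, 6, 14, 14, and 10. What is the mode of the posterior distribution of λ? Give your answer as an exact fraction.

Total count: 10 + 4 + 4 + 17 + 13 + 15 + 6 + 14 + 14 + 10 = 107.
Total exposure: 10 seconds.
The Gamma prior is conjugate for the Poisson rate, so λ | data ~ Gamma(10+107, 18+10) = Gamma(117, 28).
Posterior mode = (α'−1)/β' = 116/28 = 29/7.

29/7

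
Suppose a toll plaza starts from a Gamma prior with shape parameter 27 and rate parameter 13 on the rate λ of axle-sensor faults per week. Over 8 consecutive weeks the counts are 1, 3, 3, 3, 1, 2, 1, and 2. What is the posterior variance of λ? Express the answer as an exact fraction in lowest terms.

43/441

Total count: 1 + 3 + 3 + 3 + 1 + 2 + 1 + 2 = 16.
Total exposure: 8 weeks.
By Gamma–Poisson conjugacy, the posterior is Gamma(α + Σx, β + Σt) = Gamma(27 + 16, 13 + 8) = Gamma(43, 21).
Posterior variance = α'/β'² = 43/441.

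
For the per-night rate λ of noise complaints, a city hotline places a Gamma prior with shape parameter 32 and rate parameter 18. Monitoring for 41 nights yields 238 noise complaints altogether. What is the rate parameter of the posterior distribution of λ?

Total count 238 over total exposure 41 nights.
Posterior: α' = 32 + 238 = 270, β' = 18 + 41 = 59.

59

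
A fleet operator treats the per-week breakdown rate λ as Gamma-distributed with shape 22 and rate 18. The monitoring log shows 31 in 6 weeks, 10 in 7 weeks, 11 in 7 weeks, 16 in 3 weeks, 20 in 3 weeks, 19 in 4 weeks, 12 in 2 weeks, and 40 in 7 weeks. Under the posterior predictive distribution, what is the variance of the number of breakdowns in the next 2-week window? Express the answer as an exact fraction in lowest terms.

Total count: 31 + 10 + 11 + 16 + 20 + 19 + 12 + 40 = 159.
Total exposure: 6 + 7 + 7 + 3 + 3 + 4 + 2 + 7 = 39 weeks.
The Gamma prior is conjugate for the Poisson rate, so λ | data ~ Gamma(22+159, 18+39) = Gamma(181, 57).
The posterior predictive for a window of length T is Negative Binomial with variance T·α'·(β'+T)/β'² = 2·181·59/3249 = 21358/3249.

21358/3249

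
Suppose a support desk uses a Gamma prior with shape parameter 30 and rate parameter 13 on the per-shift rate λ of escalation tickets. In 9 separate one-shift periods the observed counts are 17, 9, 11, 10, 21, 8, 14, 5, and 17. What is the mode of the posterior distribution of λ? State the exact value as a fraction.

Total count: 17 + 9 + 11 + 10 + 21 + 8 + 14 + 5 + 17 = 112.
Total exposure: 9 shifts.
Posterior: α' = 30 + 112 = 142, β' = 13 + 9 = 22.
Posterior mode = (α'−1)/β' = 141/22.

141/22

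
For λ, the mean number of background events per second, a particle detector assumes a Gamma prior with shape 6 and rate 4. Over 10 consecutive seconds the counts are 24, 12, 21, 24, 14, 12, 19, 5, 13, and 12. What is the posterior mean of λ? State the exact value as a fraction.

Total count: 24 + 12 + 21 + 24 + 14 + 12 + 19 + 5 + 13 + 12 = 156.
Total exposure: 10 seconds.
Posterior: α' = 6 + 156 = 162, β' = 4 + 10 = 14.
Posterior mean = α'/β' = 162/14 = 81/7.

81/7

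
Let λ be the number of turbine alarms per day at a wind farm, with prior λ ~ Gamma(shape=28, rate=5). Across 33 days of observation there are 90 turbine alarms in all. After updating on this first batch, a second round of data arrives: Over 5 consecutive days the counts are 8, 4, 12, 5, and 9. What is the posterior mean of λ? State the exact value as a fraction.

156/43

Total count 90 over total exposure 33 days.
After the first batch: Gamma(28 + 90, 5 + 33) = Gamma(118, 38).
Total count: 8 + 4 + 12 + 5 + 9 = 38.
Total exposure: 5 days.
After the second batch: Gamma(118 + 38, 38 + 5) = Gamma(156, 43).
Posterior mean = α'/β' = 156/43.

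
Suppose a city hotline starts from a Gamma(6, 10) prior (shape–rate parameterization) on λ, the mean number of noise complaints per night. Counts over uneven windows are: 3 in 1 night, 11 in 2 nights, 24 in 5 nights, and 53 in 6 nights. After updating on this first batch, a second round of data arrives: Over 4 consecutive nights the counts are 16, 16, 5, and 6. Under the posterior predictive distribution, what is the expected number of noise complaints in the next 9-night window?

Total count: 3 + 11 + 24 + 53 = 91.
Total exposure: 1 + 2 + 5 + 6 = 14 nights.
After the first batch: Gamma(6 + 91, 10 + 14) = Gamma(97, 24).
Total count: 16 + 16 + 5 + 6 = 43.
Total exposure: 4 nights.
After the second batch: Gamma(97 + 43, 24 + 4) = Gamma(140, 28).
Predictive mean over a 9-night window = T·E[λ|data] = 9·140/28 = 45.

45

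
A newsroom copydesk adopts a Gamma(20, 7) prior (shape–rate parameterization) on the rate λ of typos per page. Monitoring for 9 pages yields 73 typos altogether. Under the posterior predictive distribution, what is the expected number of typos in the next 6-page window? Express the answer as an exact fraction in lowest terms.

Total count 73 over total exposure 9 pages.
Gamma(α, β) with Poisson data over total exposure Σt gives posterior Gamma(α+Σx, β+Σt) = Gamma(93, 16).
Predictive mean over a 6-page window = T·E[λ|data] = 6·93/16 = 279/8.

279/8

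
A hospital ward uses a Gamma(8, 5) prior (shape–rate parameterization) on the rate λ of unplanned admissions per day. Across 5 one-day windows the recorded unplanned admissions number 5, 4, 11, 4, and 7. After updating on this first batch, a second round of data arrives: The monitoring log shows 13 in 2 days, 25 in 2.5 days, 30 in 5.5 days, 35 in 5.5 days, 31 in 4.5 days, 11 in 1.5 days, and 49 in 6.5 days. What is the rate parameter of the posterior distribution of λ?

Total count: 5 + 4 + 11 + 4 + 7 = 31.
Total exposure: 5 days.
After the first batch: Gamma(8 + 31, 5 + 5) = Gamma(39, 10).
Total count: 13 + 25 + 30 + 35 + 31 + 11 + 49 = 194.
Total exposure: 2 + 2.5 + 5.5 + 5.5 + 4.5 + 1.5 + 6.5 = 28 days.
After the second batch: Gamma(39 + 194, 10 + 28) = Gamma(233, 38).

38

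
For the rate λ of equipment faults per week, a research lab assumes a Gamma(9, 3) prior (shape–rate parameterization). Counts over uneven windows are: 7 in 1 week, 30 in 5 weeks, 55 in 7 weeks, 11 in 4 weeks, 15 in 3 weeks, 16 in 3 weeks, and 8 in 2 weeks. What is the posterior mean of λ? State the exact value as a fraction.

Total count: 7 + 30 + 55 + 11 + 15 + 16 + 8 = 142.
Total exposure: 1 + 5 + 7 + 4 + 3 + 3 + 2 = 25 weeks.
By Gamma–Poisson conjugacy, the posterior is Gamma(α + Σx, β + Σt) = Gamma(9 + 142, 3 + 25) = Gamma(151, 28).
Posterior mean = α'/β' = 151/28.

151/28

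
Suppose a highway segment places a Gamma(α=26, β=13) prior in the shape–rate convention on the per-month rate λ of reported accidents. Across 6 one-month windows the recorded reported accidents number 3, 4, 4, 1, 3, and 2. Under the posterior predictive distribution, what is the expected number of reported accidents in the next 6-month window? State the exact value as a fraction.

Total count: 3 + 4 + 4 + 1 + 3 + 2 = 17.
Total exposure: 6 months.
Posterior: α' = 26 + 17 = 43, β' = 13 + 6 = 19.
Predictive mean over a 6-month window = T·E[λ|data] = 6·43/19 = 258/19.

258/19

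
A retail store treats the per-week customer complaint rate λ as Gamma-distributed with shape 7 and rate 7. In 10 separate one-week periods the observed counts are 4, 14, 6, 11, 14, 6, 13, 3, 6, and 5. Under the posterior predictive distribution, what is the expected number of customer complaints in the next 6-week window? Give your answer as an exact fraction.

534/17

Total count: 4 + 14 + 6 + 11 + 14 + 6 + 13 + 3 + 6 + 5 = 82.
Total exposure: 10 weeks.
The Gamma prior is conjugate for the Poisson rate, so λ | data ~ Gamma(7+82, 7+10) = Gamma(89, 17).
Predictive mean over a 6-week window = T·E[λ|data] = 6·89/17 = 534/17.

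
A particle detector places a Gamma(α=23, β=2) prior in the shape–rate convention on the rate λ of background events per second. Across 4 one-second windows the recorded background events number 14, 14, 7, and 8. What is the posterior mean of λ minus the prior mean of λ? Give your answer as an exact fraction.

-1/2

Total count: 14 + 14 + 7 + 8 = 43.
Total exposure: 4 seconds.
Posterior: α' = 23 + 43 = 66, β' = 2 + 4 = 6.
Posterior mean = 66/6 = 11; prior mean = 23/2 = 23/2. Difference = 11 − 23/2 = -1/2.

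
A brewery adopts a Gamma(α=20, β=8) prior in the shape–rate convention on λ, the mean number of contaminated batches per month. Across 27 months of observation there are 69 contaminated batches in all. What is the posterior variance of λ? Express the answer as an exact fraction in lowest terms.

89/1225

Total count 69 over total exposure 27 months.
By Gamma–Poisson conjugacy, the posterior is Gamma(α + Σx, β + Σt) = Gamma(20 + 69, 8 + 27) = Gamma(89, 35).
Posterior variance = α'/β'² = 89/1225.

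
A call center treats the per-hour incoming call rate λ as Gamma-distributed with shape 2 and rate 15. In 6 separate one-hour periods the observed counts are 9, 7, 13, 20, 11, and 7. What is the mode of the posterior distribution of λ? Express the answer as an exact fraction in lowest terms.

Total count: 9 + 7 + 13 + 20 + 11 + 7 = 67.
Total exposure: 6 hours.
Conjugate update: add total count to the shape and total exposure to the rate, giving Gamma(69, 21).
Posterior mode = (α'−1)/β' = 68/21.

68/21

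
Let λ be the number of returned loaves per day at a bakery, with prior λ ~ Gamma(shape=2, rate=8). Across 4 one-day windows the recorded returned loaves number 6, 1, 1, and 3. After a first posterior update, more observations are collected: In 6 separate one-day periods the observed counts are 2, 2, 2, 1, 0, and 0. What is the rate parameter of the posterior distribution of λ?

18

Total count: 6 + 1 + 1 + 3 = 11.
Total exposure: 4 days.
After the first batch: Gamma(2 + 11, 8 + 4) = Gamma(13, 12).
Total count: 2 + 2 + 2 + 1 + 0 + 0 = 7.
Total exposure: 6 days.
After the second batch: Gamma(13 + 7, 12 + 6) = Gamma(20, 18).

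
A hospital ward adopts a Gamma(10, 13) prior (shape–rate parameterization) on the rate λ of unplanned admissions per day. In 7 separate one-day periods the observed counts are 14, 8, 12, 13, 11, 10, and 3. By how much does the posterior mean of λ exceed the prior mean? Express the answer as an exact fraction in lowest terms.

853/260

Total count: 14 + 8 + 12 + 13 + 11 + 10 + 3 = 71.
Total exposure: 7 days.
Gamma(α, β) with Poisson data over total exposure Σt gives posterior Gamma(α+Σx, β+Σt) = Gamma(81, 20).
Posterior mean = 81/20 = 81/20; prior mean = 10/13 = 10/13. Difference = 81/20 − 10/13 = 853/260.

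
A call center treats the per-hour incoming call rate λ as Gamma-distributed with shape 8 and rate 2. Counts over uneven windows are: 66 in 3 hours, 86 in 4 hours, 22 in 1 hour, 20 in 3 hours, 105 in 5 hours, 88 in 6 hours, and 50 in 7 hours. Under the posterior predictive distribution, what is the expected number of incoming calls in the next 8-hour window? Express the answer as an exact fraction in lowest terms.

3560/31

Total count: 66 + 86 + 22 + 20 + 105 + 88 + 50 = 437.
Total exposure: 3 + 4 + 1 + 3 + 5 + 6 + 7 = 29 hours.
By Gamma–Poisson conjugacy, the posterior is Gamma(α + Σx, β + Σt) = Gamma(8 + 437, 2 + 29) = Gamma(445, 31).
Predictive mean over an 8-hour window = T·E[λ|data] = 8·445/31 = 3560/31.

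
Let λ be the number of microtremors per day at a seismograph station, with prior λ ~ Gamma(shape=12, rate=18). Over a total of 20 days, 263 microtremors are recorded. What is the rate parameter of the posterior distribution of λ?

Total count 263 over total exposure 20 days.
Posterior: α' = 12 + 263 = 275, β' = 18 + 20 = 38.

38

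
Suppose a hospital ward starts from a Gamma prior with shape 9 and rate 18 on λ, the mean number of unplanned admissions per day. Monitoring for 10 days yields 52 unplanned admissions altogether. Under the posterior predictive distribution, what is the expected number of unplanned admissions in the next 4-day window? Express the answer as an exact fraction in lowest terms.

Total count 52 over total exposure 10 days.
The Gamma prior is conjugate for the Poisson rate, so λ | data ~ Gamma(9+52, 18+10) = Gamma(61, 28).
Predictive mean over a 4-day window = T·E[λ|data] = 4·61/28 = 61/7.

61/7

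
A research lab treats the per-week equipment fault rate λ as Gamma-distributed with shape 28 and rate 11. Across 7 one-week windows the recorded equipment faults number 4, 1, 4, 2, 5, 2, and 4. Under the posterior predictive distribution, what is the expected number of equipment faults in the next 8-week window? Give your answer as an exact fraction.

Total count: 4 + 1 + 4 + 2 + 5 + 2 + 4 = 22.
Total exposure: 7 weeks.
Conjugate update: add total count to the shape and total exposure to the rate, giving Gamma(50, 18).
Predictive mean over an 8-week window = T·E[λ|data] = 8·50/18 = 200/9.

200/9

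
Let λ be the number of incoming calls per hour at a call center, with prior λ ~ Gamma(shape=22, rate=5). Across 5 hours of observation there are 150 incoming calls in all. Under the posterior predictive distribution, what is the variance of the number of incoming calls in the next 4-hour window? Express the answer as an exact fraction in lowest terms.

Total count 150 over total exposure 5 hours.
By Gamma–Poisson conjugacy, the posterior is Gamma(α + Σx, β + Σt) = Gamma(22 + 150, 5 + 5) = Gamma(172, 10).
The posterior predictive for a window of length T is Negative Binomial with variance T·α'·(β'+T)/β'² = 4·172·14/100 = 2408/25.

2408/25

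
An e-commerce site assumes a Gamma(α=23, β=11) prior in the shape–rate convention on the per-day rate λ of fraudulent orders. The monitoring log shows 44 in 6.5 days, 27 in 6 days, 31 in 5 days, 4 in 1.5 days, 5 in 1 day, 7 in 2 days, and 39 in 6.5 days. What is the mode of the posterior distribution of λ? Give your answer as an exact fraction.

Total count: 44 + 27 + 31 + 4 + 5 + 7 + 39 = 157.
Total exposure: 6.5 + 6 + 5 + 1.5 + 1 + 2 + 6.5 = 28.5 days.
Gamma(α, β) with Poisson data over total exposure Σt gives posterior Gamma(α+Σx, β+Σt) = Gamma(180, 79/2).
Posterior mode = (α'−1)/β' = 179/(79/2) = 358/79.

358/79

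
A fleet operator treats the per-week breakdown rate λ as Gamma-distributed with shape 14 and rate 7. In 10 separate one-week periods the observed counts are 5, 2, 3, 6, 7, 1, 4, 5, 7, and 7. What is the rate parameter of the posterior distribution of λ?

Total count: 5 + 2 + 3 + 6 + 7 + 1 + 4 + 5 + 7 + 7 = 47.
Total exposure: 10 weeks.
By Gamma–Poisson conjugacy, the posterior is Gamma(α + Σx, β + Σt) = Gamma(14 + 47, 7 + 10) = Gamma(61, 17).

17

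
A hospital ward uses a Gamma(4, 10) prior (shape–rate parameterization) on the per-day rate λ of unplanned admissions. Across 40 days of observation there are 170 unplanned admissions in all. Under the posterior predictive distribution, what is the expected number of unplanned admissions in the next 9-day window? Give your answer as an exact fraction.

783/25

Total count 170 over total exposure 40 days.
Conjugate update: add total count to the shape and total exposure to the rate, giving Gamma(174, 50).
Predictive mean over a 9-day window = T·E[λ|data] = 9·174/50 = 783/25.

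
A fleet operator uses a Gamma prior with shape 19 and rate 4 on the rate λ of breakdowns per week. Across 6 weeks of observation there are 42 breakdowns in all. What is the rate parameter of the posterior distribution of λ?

Total count 42 over total exposure 6 weeks.
Gamma(α, β) with Poisson data over total exposure Σt gives posterior Gamma(α+Σx, β+Σt) = Gamma(61, 10).

10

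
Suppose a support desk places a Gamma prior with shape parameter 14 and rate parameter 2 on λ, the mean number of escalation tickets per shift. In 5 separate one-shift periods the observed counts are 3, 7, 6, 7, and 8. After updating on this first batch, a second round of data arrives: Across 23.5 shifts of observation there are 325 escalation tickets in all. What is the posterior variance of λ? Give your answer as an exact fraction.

1480/3721

Total count: 3 + 7 + 6 + 7 + 8 = 31.
Total exposure: 5 shifts.
After the first batch: Gamma(14 + 31, 2 + 5) = Gamma(45, 7).
Total count 325 over total exposure 23.5 shifts.
After the second batch: Gamma(45 + 325, 7 + 23.5) = Gamma(370, 61/2).
Posterior variance = α'/β'² = 370/(3721/4) = 1480/3721.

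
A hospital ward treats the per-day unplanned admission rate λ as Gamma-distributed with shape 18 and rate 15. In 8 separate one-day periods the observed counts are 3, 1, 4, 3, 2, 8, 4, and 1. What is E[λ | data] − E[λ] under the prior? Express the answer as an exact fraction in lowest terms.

82/115

Total count: 3 + 1 + 4 + 3 + 2 + 8 + 4 + 1 = 26.
Total exposure: 8 days.
Conjugate update: add total count to the shape and total exposure to the rate, giving Gamma(44, 23).
Posterior mean = 44/23 = 44/23; prior mean = 18/15 = 6/5. Difference = 44/23 − 6/5 = 82/115.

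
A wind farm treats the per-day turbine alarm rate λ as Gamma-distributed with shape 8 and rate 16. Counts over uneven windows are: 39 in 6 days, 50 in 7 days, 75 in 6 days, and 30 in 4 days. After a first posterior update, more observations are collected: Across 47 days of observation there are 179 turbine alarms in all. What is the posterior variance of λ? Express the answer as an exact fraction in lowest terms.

Total count: 39 + 50 + 75 + 30 = 194.
Total exposure: 6 + 7 + 6 + 4 = 23 days.
After the first batch: Gamma(8 + 194, 16 + 23) = Gamma(202, 39).
Total count 179 over total exposure 47 days.
After the second batch: Gamma(202 + 179, 39 + 47) = Gamma(381, 86).
Posterior variance = α'/β'² = 381/7396.

381/7396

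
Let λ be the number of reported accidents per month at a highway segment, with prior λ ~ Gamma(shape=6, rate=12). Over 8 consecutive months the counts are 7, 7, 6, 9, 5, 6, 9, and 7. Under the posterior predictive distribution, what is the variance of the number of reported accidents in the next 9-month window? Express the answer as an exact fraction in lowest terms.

Total count: 7 + 7 + 6 + 9 + 5 + 6 + 9 + 7 = 56.
Total exposure: 8 months.
Conjugate update: add total count to the shape and total exposure to the rate, giving Gamma(62, 20).
The posterior predictive for a window of length T is Negative Binomial with variance T·α'·(β'+T)/β'² = 9·62·29/400 = 8091/200.

8091/200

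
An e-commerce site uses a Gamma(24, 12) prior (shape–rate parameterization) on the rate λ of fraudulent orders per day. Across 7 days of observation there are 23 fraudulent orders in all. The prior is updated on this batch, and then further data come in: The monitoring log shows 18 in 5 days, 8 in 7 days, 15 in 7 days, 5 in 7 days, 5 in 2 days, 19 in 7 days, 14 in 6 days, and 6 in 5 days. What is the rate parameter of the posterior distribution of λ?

65

Total count 23 over total exposure 7 days.
After the first batch: Gamma(24 + 23, 12 + 7) = Gamma(47, 19).
Total count: 18 + 8 + 15 + 5 + 5 + 19 + 14 + 6 = 90.
Total exposure: 5 + 7 + 7 + 7 + 2 + 7 + 6 + 5 = 46 days.
After the second batch: Gamma(47 + 90, 19 + 46) = Gamma(137, 65).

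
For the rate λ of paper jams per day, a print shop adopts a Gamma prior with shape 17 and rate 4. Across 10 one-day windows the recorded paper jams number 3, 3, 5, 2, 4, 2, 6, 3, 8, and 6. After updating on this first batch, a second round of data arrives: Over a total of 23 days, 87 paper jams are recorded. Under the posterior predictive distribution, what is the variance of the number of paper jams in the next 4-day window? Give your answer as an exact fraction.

Total count: 3 + 3 + 5 + 2 + 4 + 2 + 6 + 3 + 8 + 6 = 42.
Total exposure: 10 days.
After the first batch: Gamma(17 + 42, 4 + 10) = Gamma(59, 14).
Total count 87 over total exposure 23 days.
After the second batch: Gamma(59 + 87, 14 + 23) = Gamma(146, 37).
The posterior predictive for a window of length T is Negative Binomial with variance T·α'·(β'+T)/β'² = 4·146·41/1369 = 23944/1369.

23944/1369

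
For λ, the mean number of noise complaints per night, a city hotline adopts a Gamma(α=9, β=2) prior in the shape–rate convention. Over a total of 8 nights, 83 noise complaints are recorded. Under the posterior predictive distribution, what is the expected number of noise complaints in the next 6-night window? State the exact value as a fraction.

Total count 83 over total exposure 8 nights.
The Gamma prior is conjugate for the Poisson rate, so λ | data ~ Gamma(9+83, 2+8) = Gamma(92, 10).
Predictive mean over a 6-night window = T·E[λ|data] = 6·92/10 = 276/5.

276/5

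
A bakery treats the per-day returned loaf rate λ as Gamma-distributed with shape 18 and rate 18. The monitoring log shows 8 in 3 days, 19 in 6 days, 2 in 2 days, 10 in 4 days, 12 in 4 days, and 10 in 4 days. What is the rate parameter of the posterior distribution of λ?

41

Total count: 8 + 19 + 2 + 10 + 12 + 10 = 61.
Total exposure: 3 + 6 + 2 + 4 + 4 + 4 = 23 days.
The Gamma prior is conjugate for the Poisson rate, so λ | data ~ Gamma(18+61, 18+23) = Gamma(79, 41).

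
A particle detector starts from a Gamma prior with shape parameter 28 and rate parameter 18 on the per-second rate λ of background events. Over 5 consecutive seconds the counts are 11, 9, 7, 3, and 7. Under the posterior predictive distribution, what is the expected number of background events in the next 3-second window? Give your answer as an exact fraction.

Total count: 11 + 9 + 7 + 3 + 7 = 37.
Total exposure: 5 seconds.
Posterior: α' = 28 + 37 = 65, β' = 18 + 5 = 23.
Predictive mean over a 3-second window = T·E[λ|data] = 3·65/23 = 195/23.

195/23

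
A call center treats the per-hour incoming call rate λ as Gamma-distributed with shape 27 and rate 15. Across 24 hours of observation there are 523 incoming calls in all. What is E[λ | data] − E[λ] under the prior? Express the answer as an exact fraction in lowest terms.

2399/195

Total count 523 over total exposure 24 hours.
The Gamma prior is conjugate for the Poisson rate, so λ | data ~ Gamma(27+523, 15+24) = Gamma(550, 39).
Posterior mean = 550/39 = 550/39; prior mean = 27/15 = 9/5. Difference = 550/39 − 9/5 = 2399/195.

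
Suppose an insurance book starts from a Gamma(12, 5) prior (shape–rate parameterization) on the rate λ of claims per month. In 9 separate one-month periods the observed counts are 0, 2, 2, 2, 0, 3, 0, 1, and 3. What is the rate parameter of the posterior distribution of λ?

Total count: 0 + 2 + 2 + 2 + 0 + 3 + 0 + 1 + 3 = 13.
Total exposure: 9 months.
Posterior: α' = 12 + 13 = 25, β' = 5 + 9 = 14.

14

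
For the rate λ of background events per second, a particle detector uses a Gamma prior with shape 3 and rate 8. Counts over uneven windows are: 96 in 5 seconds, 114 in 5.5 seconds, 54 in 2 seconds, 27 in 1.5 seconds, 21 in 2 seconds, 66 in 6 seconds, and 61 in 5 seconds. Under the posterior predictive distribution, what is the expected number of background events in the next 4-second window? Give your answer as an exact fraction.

1768/35

Total count: 96 + 114 + 54 + 27 + 21 + 66 + 61 = 439.
Total exposure: 5 + 5.5 + 2 + 1.5 + 2 + 6 + 5 = 27 seconds.
Posterior: α' = 3 + 439 = 442, β' = 8 + 27 = 35.
Predictive mean over a 4-second window = T·E[λ|data] = 4·442/35 = 1768/35.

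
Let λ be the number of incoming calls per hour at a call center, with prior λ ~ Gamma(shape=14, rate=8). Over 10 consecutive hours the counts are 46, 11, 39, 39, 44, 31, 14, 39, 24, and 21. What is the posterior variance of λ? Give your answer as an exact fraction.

161/162

Total count: 46 + 11 + 39 + 39 + 44 + 31 + 14 + 39 + 24 + 21 = 308.
Total exposure: 10 hours.
Conjugate update: add total count to the shape and total exposure to the rate, giving Gamma(322, 18).
Posterior variance = α'/β'² = 322/324 = 161/162.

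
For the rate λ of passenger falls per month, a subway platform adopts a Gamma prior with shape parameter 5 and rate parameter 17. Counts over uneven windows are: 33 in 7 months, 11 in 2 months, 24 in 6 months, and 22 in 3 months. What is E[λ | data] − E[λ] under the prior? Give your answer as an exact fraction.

Total count: 33 + 11 + 24 + 22 = 90.
Total exposure: 7 + 2 + 6 + 3 = 18 months.
Posterior: α' = 5 + 90 = 95, β' = 17 + 18 = 35.
Posterior mean = 95/35 = 19/7; prior mean = 5/17 = 5/17. Difference = 19/7 − 5/17 = 288/119.

288/119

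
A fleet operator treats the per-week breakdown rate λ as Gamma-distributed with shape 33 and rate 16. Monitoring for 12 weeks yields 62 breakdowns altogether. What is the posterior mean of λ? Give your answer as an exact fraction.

Total count 62 over total exposure 12 weeks.
By Gamma–Poisson conjugacy, the posterior is Gamma(α + Σx, β + Σt) = Gamma(33 + 62, 16 + 12) = Gamma(95, 28).
Posterior mean = α'/β' = 95/28.

95/28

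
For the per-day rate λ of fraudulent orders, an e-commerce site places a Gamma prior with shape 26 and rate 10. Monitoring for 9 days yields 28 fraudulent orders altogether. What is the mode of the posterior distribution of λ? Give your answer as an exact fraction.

Total count 28 over total exposure 9 days.
Posterior: α' = 26 + 28 = 54, β' = 10 + 9 = 19.
Posterior mode = (α'−1)/β' = 53/19.

53/19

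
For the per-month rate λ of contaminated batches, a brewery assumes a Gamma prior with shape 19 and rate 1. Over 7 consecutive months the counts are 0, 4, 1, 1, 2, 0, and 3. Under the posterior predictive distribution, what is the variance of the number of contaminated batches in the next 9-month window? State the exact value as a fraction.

Total count: 0 + 4 + 1 + 1 + 2 + 0 + 3 = 11.
Total exposure: 7 months.
Gamma(α, β) with Poisson data over total exposure Σt gives posterior Gamma(α+Σx, β+Σt) = Gamma(30, 8).
The posterior predictive for a window of length T is Negative Binomial with variance T·α'·(β'+T)/β'² = 9·30·17/64 = 2295/32.

2295/32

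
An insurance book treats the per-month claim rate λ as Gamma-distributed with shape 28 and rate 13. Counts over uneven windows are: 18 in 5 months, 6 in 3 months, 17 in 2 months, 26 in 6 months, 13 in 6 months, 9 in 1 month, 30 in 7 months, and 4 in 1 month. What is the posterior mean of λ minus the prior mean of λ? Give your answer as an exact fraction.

731/572

Total count: 18 + 6 + 17 + 26 + 13 + 9 + 30 + 4 = 123.
Total exposure: 5 + 3 + 2 + 6 + 6 + 1 + 7 + 1 = 31 months.
Posterior: α' = 28 + 123 = 151, β' = 13 + 31 = 44.
Posterior mean = 151/44 = 151/44; prior mean = 28/13 = 28/13. Difference = 151/44 − 28/13 = 731/572.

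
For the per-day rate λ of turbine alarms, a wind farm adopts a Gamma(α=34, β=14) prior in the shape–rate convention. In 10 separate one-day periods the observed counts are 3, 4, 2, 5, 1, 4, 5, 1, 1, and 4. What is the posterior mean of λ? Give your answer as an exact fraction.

8/3

Total count: 3 + 4 + 2 + 5 + 1 + 4 + 5 + 1 + 1 + 4 = 30.
Total exposure: 10 days.
By Gamma–Poisson conjugacy, the posterior is Gamma(α + Σx, β + Σt) = Gamma(34 + 30, 14 + 10) = Gamma(64, 24).
Posterior mean = α'/β' = 64/24 = 8/3.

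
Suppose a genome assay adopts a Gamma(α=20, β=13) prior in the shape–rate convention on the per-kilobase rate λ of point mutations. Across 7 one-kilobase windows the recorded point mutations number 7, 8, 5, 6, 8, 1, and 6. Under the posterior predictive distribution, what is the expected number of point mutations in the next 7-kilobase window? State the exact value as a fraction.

427/20

Total count: 7 + 8 + 5 + 6 + 8 + 1 + 6 = 41.
Total exposure: 7 kilobases.
Conjugate update: add total count to the shape and total exposure to the rate, giving Gamma(61, 20).
Predictive mean over a 7-kilobase window = T·E[λ|data] = 7·61/20 = 427/20.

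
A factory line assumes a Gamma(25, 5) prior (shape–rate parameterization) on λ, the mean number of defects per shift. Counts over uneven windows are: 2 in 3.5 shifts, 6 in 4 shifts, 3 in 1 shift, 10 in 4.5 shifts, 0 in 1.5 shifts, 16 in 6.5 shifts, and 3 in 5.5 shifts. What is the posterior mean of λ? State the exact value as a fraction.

Total count: 2 + 6 + 3 + 10 + 0 + 16 + 3 = 40.
Total exposure: 3.5 + 4 + 1 + 4.5 + 1.5 + 6.5 + 5.5 = 26.5 shifts.
The Gamma prior is conjugate for the Poisson rate, so λ | data ~ Gamma(25+40, 5+26.5) = Gamma(65, 63/2).
Posterior mean = α'/β' = 65/(63/2) = 130/63.

130/63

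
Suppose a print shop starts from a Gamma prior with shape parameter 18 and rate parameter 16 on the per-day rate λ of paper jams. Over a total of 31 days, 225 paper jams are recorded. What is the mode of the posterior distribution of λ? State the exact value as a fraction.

242/47

Total count 225 over total exposure 31 days.
The Gamma prior is conjugate for the Poisson rate, so λ | data ~ Gamma(18+225, 16+31) = Gamma(243, 47).
Posterior mode = (α'−1)/β' = 242/47.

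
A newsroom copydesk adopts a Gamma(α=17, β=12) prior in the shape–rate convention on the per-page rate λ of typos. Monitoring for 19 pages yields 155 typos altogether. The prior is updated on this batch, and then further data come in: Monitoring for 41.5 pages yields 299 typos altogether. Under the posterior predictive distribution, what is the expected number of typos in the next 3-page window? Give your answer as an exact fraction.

2826/145

Total count 155 over total exposure 19 pages.
After the first batch: Gamma(17 + 155, 12 + 19) = Gamma(172, 31).
Total count 299 over total exposure 41.5 pages.
After the second batch: Gamma(172 + 299, 31 + 41.5) = Gamma(471, 145/2).
Predictive mean over a 3-page window = T·E[λ|data] = 3·471/(145/2) = 2826/145.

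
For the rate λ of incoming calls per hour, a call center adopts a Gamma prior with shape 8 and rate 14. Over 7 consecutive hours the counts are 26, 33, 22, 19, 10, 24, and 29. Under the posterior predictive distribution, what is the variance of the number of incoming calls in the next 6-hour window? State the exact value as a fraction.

Total count: 26 + 33 + 22 + 19 + 10 + 24 + 29 = 163.
Total exposure: 7 hours.
The Gamma prior is conjugate for the Poisson rate, so λ | data ~ Gamma(8+163, 14+7) = Gamma(171, 21).
The posterior predictive for a window of length T is Negative Binomial with variance T·α'·(β'+T)/β'² = 6·171·27/441 = 3078/49.

3078/49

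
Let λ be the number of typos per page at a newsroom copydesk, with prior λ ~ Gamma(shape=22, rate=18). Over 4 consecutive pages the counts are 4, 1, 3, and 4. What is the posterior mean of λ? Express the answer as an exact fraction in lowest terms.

17/11

Total count: 4 + 1 + 3 + 4 = 12.
Total exposure: 4 pages.
By Gamma–Poisson conjugacy, the posterior is Gamma(α + Σx, β + Σt) = Gamma(22 + 12, 18 + 4) = Gamma(34, 22).
Posterior mean = α'/β' = 34/22 = 17/11.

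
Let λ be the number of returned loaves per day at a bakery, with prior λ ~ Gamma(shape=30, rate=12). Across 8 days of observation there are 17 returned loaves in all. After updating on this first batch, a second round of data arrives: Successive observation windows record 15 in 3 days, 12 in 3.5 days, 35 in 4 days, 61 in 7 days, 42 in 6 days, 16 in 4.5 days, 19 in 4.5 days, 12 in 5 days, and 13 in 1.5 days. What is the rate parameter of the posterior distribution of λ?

Total count 17 over total exposure 8 days.
After the first batch: Gamma(30 + 17, 12 + 8) = Gamma(47, 20).
Total count: 15 + 12 + 35 + 61 + 42 + 16 + 19 + 12 + 13 = 225.
Total exposure: 3 + 3.5 + 4 + 7 + 6 + 4.5 + 4.5 + 5 + 1.5 = 39 days.
After the second batch: Gamma(47 + 225, 20 + 39) = Gamma(272, 59).

59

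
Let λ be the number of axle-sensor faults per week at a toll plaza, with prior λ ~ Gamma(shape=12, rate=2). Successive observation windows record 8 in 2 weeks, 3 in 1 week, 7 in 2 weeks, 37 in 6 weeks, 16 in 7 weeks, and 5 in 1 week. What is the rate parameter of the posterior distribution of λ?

Total count: 8 + 3 + 7 + 37 + 16 + 5 = 76.
Total exposure: 2 + 1 + 2 + 6 + 7 + 1 = 19 weeks.
The Gamma prior is conjugate for the Poisson rate, so λ | data ~ Gamma(12+76, 2+19) = Gamma(88, 21).

21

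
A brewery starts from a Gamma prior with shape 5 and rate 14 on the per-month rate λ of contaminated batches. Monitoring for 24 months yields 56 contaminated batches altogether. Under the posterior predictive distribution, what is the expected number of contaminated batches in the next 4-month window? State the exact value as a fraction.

122/19

Total count 56 over total exposure 24 months.
The Gamma prior is conjugate for the Poisson rate, so λ | data ~ Gamma(5+56, 14+24) = Gamma(61, 38).
Predictive mean over a 4-month window = T·E[λ|data] = 4·61/38 = 122/19.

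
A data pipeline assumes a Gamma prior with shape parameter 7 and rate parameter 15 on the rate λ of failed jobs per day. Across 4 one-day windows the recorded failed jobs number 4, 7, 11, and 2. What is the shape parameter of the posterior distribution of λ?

Total count: 4 + 7 + 11 + 2 = 24.
Total exposure: 4 days.
Posterior: α' = 7 + 24 = 31, β' = 15 + 4 = 19.

31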